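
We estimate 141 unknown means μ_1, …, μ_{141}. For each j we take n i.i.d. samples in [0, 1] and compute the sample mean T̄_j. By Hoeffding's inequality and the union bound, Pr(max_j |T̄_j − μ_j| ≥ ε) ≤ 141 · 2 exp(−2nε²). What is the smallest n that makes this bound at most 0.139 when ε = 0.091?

460

Need 2·141·exp(−2nε²) ≤ 0.139, i.e. exp(−2nε²) ≤ 0.139/282.
So 2nε² ≥ ln(282/0.139) = 7.615188.
Hence n ≥ 7.615188/(2·0.091²) = 459.799.
The smallest integer n is 460.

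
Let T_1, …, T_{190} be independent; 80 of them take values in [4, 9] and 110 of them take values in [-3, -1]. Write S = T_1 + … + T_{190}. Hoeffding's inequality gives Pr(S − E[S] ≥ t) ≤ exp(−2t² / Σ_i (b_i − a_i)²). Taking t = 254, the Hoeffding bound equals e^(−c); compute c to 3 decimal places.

52.882

Σ(b_i − a_i)² = 80·5² + 110·2² = 2440.
c = 2t² / 2440 = 2·254² / 2440 = 52.8820.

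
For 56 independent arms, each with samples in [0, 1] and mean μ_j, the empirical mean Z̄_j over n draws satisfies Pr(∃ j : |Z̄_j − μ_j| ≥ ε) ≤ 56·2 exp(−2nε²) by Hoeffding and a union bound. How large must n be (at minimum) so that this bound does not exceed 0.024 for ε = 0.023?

Need 2·56·exp(−2nε²) ≤ 0.024, i.e. exp(−2nε²) ≤ 0.024/112.
So 2nε² ≥ ln(112/0.024) = 8.448200.
Hence n ≥ 8.448200/(2·0.023²) = 7985.066.
The smallest integer n is 7986.

7986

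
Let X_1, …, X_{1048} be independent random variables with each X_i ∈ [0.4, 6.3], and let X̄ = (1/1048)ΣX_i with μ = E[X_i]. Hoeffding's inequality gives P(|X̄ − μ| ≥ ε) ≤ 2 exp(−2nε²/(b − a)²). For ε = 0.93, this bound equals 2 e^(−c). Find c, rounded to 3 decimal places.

c = 2nε²/(b − a)² = 2·1048·0.93² / 5.9² = 52.0779.

52.078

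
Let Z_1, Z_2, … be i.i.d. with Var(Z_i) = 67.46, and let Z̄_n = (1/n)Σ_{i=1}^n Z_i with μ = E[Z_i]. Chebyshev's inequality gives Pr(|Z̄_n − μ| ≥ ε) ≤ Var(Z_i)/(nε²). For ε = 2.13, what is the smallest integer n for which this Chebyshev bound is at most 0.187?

80

Require 67.46/(n·2.13²) ≤ 0.187, i.e. n ≥ 67.46/(0.187·2.13²) = 79.514.
The smallest integer n is 80.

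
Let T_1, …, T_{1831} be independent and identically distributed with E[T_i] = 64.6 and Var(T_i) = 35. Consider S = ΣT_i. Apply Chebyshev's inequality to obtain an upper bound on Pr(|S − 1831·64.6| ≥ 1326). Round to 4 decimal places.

Var(S) = n·Var(T_i) = 1831·35 = 64085.
Chebyshev: Pr(|S − 1831·64.6| ≥ 1326) ≤ Var(S)/1326² = 64085/1758276 = 0.0364.

0.0364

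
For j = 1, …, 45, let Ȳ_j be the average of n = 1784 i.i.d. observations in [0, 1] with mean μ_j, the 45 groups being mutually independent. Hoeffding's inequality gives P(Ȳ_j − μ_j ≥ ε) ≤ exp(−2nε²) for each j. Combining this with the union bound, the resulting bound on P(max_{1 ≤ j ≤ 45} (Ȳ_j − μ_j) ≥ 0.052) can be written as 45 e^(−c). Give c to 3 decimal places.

9.648

Union bound over the 45 events: P(max_{1 ≤ j ≤ 45} (Ȳ_j − μ_j) ≥ 0.052) ≤ 45·exp(−2nε²) = 45 exp(−2·1784·0.052²).
So c = 2·1784·0.052² = 9.6479.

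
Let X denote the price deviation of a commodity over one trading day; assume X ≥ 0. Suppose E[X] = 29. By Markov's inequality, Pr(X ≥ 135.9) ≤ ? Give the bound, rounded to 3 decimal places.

Markov's inequality: for a non-negative random variable, Pr(X ≥ a) ≤ E[X]/a.
Here E[X] = 29 and a = 135.9, so the bound is 29/135.9 = 0.2134.

0.213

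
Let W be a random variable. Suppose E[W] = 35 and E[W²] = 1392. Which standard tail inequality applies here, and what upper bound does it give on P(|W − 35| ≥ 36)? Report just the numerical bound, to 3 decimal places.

0.129

The first two moments determine the variance, so Chebyshev's inequality is the sharpest standard bound available.
Var(W) = E[W²] − (E[W])² = 1392 − 1225 = 167.
Chebyshev's inequality: P(|W − μ| ≥ t) ≤ Var(W)/t² = 167/1296 = 0.1289.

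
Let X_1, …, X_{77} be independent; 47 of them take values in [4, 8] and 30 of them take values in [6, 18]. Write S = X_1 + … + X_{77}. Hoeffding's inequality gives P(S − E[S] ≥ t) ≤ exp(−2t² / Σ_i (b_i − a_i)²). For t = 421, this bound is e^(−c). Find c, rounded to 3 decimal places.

Σ(b_i − a_i)² = 47·4² + 30·12² = 5072.
c = 2t² / 5072 = 2·421² / 5072 = 69.8900.

69.890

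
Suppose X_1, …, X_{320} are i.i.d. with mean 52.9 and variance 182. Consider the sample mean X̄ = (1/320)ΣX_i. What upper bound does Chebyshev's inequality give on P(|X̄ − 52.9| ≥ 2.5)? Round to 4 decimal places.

0.0910

Var(X̄) = Var(X_i)/n = 182/320 = 0.56875.
Chebyshev: P(|X̄ − 52.9| ≥ 2.5) ≤ Var(X̄)/(2.5)² = 182/(320·2.5²) = 0.0910.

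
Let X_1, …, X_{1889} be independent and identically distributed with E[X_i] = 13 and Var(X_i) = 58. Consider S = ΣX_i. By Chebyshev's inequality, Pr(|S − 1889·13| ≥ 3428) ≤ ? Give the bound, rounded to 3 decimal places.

0.009

Var(S) = n·Var(X_i) = 1889·58 = 109562.
Chebyshev: Pr(|S − 1889·13| ≥ 3428) ≤ Var(S)/3428² = 109562/11751184 = 0.0093.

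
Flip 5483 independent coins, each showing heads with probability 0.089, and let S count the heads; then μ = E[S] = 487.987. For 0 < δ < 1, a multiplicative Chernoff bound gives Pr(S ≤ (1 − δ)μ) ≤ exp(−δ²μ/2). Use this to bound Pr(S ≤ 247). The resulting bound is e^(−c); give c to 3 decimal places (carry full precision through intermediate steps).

Write 247 = (1 − δ)μ, so δ = 1 − 247/487.987 = 0.493839…
Then the exponent is δ²μ/2 = (μ − 247)²/(2μ) = 59.504387.

59.504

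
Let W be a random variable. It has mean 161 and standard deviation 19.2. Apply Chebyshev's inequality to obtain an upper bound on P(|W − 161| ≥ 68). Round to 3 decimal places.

Chebyshev: P(|W − μ| ≥ t) ≤ Var(W)/t².
Var(W) = σ² = 19.2² = 368.64.
Bound = 368.64 / 4624 = 0.0797.

0.080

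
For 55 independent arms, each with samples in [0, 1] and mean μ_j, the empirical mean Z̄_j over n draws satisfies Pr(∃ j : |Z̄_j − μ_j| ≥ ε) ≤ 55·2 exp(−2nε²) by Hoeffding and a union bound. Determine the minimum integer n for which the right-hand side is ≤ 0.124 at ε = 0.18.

105

Need 2·55·exp(−2nε²) ≤ 0.124, i.e. exp(−2nε²) ≤ 0.124/110.
So 2nε² ≥ ln(110/0.124) = 6.787954.
Hence n ≥ 6.787954/(2·0.18²) = 104.752.
The smallest integer n is 105.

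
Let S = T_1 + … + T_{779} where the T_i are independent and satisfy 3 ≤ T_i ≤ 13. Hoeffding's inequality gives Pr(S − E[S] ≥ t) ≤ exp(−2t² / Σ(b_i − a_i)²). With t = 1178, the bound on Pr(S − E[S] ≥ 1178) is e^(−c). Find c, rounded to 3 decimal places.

35.627

Σ(b_i − a_i)² = 779·(10)² = 77900.
c = 2t²/77900 = 2·1178²/77900 = 35.6273.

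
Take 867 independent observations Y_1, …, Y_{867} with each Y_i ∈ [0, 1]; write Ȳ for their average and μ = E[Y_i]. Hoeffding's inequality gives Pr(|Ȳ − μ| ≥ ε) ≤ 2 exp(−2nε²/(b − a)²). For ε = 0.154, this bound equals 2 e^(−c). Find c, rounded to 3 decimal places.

c = 2nε²/(b − a)² = 2·867·0.154² / 1² = 41.1235.

41.124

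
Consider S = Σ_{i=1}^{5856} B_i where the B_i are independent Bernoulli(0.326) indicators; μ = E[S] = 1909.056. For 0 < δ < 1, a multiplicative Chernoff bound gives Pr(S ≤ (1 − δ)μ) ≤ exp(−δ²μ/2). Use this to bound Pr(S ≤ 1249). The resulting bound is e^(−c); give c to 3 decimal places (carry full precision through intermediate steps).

Write 1249 = (1 − δ)μ, so δ = 1 − 1249/1909.056 = 0.3457499…
Then the exponent is δ²μ/2 = (μ − 1249)²/(2μ) = 114.107162.

114.107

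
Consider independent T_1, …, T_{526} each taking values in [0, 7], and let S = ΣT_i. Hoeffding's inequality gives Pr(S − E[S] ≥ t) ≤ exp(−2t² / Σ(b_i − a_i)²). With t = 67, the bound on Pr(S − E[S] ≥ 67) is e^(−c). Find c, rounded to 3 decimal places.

0.348

Σ(b_i − a_i)² = 526·(7)² = 25774.
c = 2t²/25774 = 2·67²/25774 = 0.3483.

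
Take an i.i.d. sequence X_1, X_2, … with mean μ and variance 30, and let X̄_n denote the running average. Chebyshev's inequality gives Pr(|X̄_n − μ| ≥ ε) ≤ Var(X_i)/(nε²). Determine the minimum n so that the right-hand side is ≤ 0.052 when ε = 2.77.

76

Require 30/(n·2.77²) ≤ 0.052, i.e. n ≥ 30/(0.052·2.77²) = 75.190.
The smallest integer n is 76.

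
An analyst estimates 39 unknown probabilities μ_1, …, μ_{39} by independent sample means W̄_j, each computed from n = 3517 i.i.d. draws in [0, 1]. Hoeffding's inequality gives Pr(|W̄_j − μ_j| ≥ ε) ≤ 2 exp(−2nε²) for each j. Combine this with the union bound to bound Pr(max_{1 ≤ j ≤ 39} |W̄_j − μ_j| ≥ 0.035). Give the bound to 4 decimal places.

Per-experiment Hoeffding bound: 2·exp(−2·3517·0.035²) = 2·exp(−8.61665) = 0.00036213.
Union bound over 39 events: 39·0.00036213 = 0.01412.

0.0141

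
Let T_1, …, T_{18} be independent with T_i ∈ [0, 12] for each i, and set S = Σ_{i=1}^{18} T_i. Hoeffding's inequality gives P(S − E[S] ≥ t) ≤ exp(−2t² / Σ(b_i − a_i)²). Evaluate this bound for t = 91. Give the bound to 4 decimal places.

Σ(b_i − a_i)² = 18·(12)² = 2592.
Exponent = 2·91²/2592 = 6.3897.
Bound = exp(−6.3897) = 0.00168.

0.0017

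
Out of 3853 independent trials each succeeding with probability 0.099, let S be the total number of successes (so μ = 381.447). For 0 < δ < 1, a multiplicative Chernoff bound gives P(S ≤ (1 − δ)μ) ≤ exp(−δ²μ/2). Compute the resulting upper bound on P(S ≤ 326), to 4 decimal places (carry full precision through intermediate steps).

Write 326 = (1 − δ)μ, so δ = 1 − 326/381.447 = 0.1453596…
Then the exponent is δ²μ/2 = (μ − 326)²/(2μ) = 4.029878.
Bound = exp(−4.029878) = 0.01778.

0.0178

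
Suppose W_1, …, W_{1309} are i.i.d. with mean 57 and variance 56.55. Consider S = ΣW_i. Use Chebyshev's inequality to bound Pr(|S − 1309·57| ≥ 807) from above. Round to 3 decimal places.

Var(S) = n·Var(W_i) = 1309·56.55 = 74023.95.
Chebyshev: Pr(|S − 1309·57| ≥ 807) ≤ Var(S)/807² = 74023.95/651249 = 0.1137.

0.114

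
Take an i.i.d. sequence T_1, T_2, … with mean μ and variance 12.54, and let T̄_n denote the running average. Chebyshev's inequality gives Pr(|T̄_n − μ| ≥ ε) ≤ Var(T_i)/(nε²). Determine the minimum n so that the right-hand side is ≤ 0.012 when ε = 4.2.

60

Require 12.54/(n·4.2²) ≤ 0.012, i.e. n ≥ 12.54/(0.012·4.2²) = 59.240.
The smallest integer n is 60.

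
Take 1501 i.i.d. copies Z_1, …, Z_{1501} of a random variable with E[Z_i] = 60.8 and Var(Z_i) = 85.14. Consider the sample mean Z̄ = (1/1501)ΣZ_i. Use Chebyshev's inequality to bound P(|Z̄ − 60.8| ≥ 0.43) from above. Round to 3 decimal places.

0.307

Var(Z̄) = Var(Z_i)/n = 85.14/1501 = 0.056722.
Chebyshev: P(|Z̄ − 60.8| ≥ 0.43) ≤ Var(Z̄)/(0.43)² = 85.14/(1501·0.43²) = 0.3068.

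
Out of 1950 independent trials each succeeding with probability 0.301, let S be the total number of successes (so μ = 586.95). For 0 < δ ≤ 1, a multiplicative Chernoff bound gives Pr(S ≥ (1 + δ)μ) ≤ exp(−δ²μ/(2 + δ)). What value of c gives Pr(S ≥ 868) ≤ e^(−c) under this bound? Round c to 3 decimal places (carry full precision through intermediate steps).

54.290

Write 868 = (1 + δ)μ, so δ = 868/586.95 − 1 = 0.4788312…
Then the exponent is δ²μ/(2 + δ) = (868 − μ)² / (μ·(2 + δ)) = 54.289909.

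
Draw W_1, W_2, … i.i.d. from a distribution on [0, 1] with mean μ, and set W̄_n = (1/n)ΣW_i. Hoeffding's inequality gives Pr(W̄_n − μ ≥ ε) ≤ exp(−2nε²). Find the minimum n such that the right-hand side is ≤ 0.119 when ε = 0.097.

Require exp(−2nε²) ≤ 0.119, i.e. 2nε² ≥ ln(1/0.119) = 2.128632.
So n ≥ 2.128632 / (2·0.097²) = 113.117.
The smallest integer n is 114.

114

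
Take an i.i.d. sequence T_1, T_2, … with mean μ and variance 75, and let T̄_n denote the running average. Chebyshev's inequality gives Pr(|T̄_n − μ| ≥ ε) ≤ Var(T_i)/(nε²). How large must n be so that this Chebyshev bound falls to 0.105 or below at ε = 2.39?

126

Require 75/(n·2.39²) ≤ 0.105, i.e. n ≥ 75/(0.105·2.39²) = 125.048.
The smallest integer n is 126.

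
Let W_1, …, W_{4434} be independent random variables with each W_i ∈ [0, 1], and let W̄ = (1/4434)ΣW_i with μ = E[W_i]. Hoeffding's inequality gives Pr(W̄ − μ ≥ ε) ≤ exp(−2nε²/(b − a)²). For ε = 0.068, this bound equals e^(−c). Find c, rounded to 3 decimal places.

c = 2nε²/(b − a)² = 2·4434·0.068² / 1² = 41.0056.

41.006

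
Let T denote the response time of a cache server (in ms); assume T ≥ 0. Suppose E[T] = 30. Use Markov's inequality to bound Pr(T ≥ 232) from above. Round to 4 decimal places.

0.1293

Markov's inequality: for a non-negative random variable, Pr(T ≥ a) ≤ E[T]/a.
Here E[T] = 30 and a = 232, so the bound is 30/232 = 0.1293.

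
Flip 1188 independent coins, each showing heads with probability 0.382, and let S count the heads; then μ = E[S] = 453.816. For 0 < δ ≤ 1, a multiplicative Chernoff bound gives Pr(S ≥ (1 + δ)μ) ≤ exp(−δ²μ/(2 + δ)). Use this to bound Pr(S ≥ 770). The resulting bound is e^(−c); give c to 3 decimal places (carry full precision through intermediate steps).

Write 770 = (1 + δ)μ, so δ = 770/453.816 − 1 = 0.6967229…
Then the exponent is δ²μ/(2 + δ) = (770 − μ)² / (μ·(2 + δ)) = 81.689014.

81.689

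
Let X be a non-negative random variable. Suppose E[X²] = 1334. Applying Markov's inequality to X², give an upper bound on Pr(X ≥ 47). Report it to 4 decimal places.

0.6039

Since X ≥ 0, the event {X ≥ 47} is the same as {X² ≥ 2209}.
Markov's inequality applied to X² gives Pr(X² ≥ 2209) ≤ E[X²]/2209 = 1334/2209 = 0.6039.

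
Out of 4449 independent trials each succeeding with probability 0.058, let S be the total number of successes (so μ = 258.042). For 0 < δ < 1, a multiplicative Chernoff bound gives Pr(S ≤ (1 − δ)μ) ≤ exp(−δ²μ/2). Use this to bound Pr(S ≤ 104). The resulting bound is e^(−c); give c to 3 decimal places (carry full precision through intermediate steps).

Write 104 = (1 − δ)μ, so δ = 1 − 104/258.042 = 0.5969648…
Then the exponent is δ²μ/2 = (μ − 104)²/(2μ) = 45.978829.

45.979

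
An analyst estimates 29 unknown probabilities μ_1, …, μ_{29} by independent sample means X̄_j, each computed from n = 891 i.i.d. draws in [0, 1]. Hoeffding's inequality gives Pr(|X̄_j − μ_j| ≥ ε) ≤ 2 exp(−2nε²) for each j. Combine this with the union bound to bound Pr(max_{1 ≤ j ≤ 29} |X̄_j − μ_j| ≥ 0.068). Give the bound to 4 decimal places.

0.0153

Per-experiment Hoeffding bound: 2·exp(−2·891·0.068²) = 2·exp(−8.23997) = 0.00052779.
Union bound over 29 events: 29·0.00052779 = 0.01531.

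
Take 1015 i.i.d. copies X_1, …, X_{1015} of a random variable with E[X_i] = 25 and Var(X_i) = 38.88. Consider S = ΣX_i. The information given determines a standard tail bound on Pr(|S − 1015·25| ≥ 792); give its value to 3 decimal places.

With mean and variance of each term known, Chebyshev's inequality bounds the deviation of the sum (or sample mean).
Var(S) = n·Var(X_i) = 1015·38.88 = 39463.2.
Chebyshev: Pr(|S − 1015·25| ≥ 792) ≤ Var(S)/792² = 39463.2/627264 = 0.0629.

0.063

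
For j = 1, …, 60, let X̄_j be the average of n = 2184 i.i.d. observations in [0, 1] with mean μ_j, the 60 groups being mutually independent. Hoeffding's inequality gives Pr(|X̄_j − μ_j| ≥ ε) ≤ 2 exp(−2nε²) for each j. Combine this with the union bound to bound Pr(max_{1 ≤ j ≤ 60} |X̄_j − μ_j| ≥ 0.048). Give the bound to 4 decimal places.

Per-experiment Hoeffding bound: 2·exp(−2·2184·0.048²) = 2·exp(−10.06387) = 0.000085182.
Union bound over 60 events: 60·0.000085182 = 0.00511.

0.0051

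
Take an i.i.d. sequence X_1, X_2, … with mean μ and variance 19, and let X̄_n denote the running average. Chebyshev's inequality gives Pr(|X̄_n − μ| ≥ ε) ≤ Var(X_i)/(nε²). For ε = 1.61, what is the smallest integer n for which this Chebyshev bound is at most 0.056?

131

Require 19/(n·1.61²) ≤ 0.056, i.e. n ≥ 19/(0.056·1.61²) = 130.892.
The smallest integer n is 131.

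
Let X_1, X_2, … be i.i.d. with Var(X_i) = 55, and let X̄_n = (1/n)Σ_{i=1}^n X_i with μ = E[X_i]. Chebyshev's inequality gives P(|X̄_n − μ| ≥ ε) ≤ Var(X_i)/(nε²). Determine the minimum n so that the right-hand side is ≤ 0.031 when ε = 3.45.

Require 55/(n·3.45²) ≤ 0.031, i.e. n ≥ 55/(0.031·3.45²) = 149.061.
The smallest integer n is 150.

150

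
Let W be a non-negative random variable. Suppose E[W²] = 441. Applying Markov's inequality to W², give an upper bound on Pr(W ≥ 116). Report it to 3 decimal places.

0.033

Since W ≥ 0, the event {W ≥ 116} is the same as {W² ≥ 13456}.
Markov's inequality applied to W² gives Pr(W² ≥ 13456) ≤ E[W²]/13456 = 441/13456 = 0.0328.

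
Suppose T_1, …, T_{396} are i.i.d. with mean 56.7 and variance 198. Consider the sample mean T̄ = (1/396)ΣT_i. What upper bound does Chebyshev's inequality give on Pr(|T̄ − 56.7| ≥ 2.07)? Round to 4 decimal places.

Var(T̄) = Var(T_i)/n = 198/396 = 0.5.
Chebyshev: Pr(|T̄ − 56.7| ≥ 2.07) ≤ Var(T̄)/(2.07)² = 198/(396·2.07²) = 0.1167.

0.1167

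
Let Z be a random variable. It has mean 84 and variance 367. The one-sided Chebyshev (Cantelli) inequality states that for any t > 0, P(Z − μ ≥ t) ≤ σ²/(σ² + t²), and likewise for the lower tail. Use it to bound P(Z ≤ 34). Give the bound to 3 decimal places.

0.128

Here σ² = 367 and t = 50, so σ² + t² = 2867.
Cantelli's bound: 367/2867 = 0.1280.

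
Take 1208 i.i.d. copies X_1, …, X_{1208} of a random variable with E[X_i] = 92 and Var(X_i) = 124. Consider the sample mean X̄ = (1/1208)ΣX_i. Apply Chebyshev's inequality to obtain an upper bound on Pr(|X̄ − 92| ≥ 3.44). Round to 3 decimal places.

0.009

Var(X̄) = Var(X_i)/n = 124/1208 = 0.10265.
Chebyshev: Pr(|X̄ − 92| ≥ 3.44) ≤ Var(X̄)/(3.44)² = 124/(1208·3.44²) = 0.0087.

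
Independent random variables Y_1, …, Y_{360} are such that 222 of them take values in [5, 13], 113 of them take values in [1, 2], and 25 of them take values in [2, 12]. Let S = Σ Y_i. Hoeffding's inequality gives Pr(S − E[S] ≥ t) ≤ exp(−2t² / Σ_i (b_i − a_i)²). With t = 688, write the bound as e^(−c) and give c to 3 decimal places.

Σ(b_i − a_i)² = 222·8² + 113·1² + 25·10² = 16821.
c = 2t² / 16821 = 2·688² / 16821 = 56.2801.

56.280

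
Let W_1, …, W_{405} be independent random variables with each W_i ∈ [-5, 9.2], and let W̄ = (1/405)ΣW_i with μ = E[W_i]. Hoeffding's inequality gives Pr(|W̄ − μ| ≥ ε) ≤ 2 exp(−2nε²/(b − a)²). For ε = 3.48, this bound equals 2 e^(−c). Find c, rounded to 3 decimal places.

c = 2nε²/(b − a)² = 2·405·3.48² / 14.2² = 48.6482.

48.648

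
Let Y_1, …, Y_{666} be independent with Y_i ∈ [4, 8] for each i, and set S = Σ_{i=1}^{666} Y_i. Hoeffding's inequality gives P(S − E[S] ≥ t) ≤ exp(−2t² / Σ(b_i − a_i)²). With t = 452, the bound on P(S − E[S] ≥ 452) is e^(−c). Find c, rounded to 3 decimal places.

38.345

Σ(b_i − a_i)² = 666·(4)² = 10656.
c = 2t²/10656 = 2·452²/10656 = 38.3453.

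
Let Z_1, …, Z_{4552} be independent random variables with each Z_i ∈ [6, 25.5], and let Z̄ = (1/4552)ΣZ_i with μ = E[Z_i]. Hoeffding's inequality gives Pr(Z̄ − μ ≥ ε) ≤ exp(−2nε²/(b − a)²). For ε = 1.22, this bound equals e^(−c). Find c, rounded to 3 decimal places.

c = 2nε²/(b − a)² = 2·4552·1.22² / 19.5² = 35.6355.

35.635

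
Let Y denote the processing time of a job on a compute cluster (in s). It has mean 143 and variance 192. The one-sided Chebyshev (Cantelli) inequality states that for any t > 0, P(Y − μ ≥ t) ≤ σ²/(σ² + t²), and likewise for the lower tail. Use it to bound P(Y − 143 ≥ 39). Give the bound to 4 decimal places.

Here σ² = 192 and t = 39, so σ² + t² = 1713.
Cantelli's bound: 192/1713 = 0.1121.

0.1121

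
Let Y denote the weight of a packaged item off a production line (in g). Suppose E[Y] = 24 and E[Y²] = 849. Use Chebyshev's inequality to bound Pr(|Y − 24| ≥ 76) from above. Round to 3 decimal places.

0.047

Var(Y) = E[Y²] − (E[Y])² = 849 − 576 = 273.
Chebyshev's inequality: Pr(|Y − μ| ≥ t) ≤ Var(Y)/t² = 273/5776 = 0.0473.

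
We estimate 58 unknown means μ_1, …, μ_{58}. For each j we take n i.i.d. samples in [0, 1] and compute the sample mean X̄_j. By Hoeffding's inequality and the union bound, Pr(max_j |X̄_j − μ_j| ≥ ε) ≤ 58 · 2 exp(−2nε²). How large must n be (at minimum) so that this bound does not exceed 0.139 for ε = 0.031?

3500

Need 2·58·exp(−2nε²) ≤ 0.139, i.e. exp(−2nε²) ≤ 0.139/116.
So 2nε² ≥ ln(116/0.139) = 6.726872.
Hence n ≥ 6.726872/(2·0.031²) = 3499.933.
The smallest integer n is 3500.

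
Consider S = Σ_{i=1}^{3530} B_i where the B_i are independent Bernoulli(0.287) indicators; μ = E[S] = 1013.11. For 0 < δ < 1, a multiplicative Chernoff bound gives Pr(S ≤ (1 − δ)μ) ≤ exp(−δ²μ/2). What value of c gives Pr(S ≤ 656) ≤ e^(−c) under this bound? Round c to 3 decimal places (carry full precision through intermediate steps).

Write 656 = (1 − δ)μ, so δ = 1 − 656/1013.11 = 0.3524889…
Then the exponent is δ²μ/2 = (μ − 656)²/(2μ) = 62.938650.

62.939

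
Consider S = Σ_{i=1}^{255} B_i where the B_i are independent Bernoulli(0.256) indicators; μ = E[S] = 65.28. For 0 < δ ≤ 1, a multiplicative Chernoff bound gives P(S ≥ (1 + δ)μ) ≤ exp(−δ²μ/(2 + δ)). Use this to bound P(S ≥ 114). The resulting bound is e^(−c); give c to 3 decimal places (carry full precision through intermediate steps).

Write 114 = (1 + δ)μ, so δ = 114/65.28 − 1 = 0.7463235…
Then the exponent is δ²μ/(2 + δ) = (114 − μ)² / (μ·(2 + δ)) = 13.239839.

13.240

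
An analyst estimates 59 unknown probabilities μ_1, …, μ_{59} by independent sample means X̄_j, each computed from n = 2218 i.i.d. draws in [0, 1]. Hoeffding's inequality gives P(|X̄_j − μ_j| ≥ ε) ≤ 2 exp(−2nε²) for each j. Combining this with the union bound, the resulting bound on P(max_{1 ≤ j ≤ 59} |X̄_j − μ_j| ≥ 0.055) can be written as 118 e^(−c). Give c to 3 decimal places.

13.419

Union bound over the 59 events: P(max_{1 ≤ j ≤ 59} |X̄_j − μ_j| ≥ 0.055) ≤ 59·2·exp(−2nε²) = 118 exp(−2·2218·0.055²).
So c = 2·2218·0.055² = 13.4189.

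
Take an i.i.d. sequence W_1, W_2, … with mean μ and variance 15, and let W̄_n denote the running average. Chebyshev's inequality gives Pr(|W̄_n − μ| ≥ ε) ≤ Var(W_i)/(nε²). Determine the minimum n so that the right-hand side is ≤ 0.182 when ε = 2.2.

Require 15/(n·2.2²) ≤ 0.182, i.e. n ≥ 15/(0.182·2.2²) = 17.028.
The smallest integer n is 18.

18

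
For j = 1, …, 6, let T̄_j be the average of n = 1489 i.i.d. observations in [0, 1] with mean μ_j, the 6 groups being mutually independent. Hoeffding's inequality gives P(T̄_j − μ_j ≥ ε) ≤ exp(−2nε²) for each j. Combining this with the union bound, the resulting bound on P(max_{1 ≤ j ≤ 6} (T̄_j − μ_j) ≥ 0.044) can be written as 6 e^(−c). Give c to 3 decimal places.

5.765

Union bound over the 6 events: P(max_{1 ≤ j ≤ 6} (T̄_j − μ_j) ≥ 0.044) ≤ 6·exp(−2nε²) = 6 exp(−2·1489·0.044²).
So c = 2·1489·0.044² = 5.7654.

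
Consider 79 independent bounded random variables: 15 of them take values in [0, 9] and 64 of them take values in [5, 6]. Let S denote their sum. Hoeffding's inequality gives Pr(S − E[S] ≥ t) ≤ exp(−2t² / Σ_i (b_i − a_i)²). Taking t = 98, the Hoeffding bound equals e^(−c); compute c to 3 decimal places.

Σ(b_i − a_i)² = 15·9² + 64·1² = 1279.
c = 2t² / 1279 = 2·98² / 1279 = 15.0180.

15.018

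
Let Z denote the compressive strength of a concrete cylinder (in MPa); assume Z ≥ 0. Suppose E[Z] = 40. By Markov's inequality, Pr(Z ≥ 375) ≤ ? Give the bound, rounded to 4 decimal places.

Markov's inequality: for a non-negative random variable, Pr(Z ≥ a) ≤ E[Z]/a.
Here E[Z] = 40 and a = 375, so the bound is 40/375 = 0.1067.

0.1067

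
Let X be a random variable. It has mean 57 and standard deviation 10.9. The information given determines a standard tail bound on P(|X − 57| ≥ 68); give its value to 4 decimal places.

Mean and variance are known, so Chebyshev's inequality applies.
Chebyshev: P(|X − μ| ≥ t) ≤ Var(X)/t².
Var(X) = σ² = 10.9² = 118.81.
Bound = 118.81 / 4624 = 0.0257.

0.0257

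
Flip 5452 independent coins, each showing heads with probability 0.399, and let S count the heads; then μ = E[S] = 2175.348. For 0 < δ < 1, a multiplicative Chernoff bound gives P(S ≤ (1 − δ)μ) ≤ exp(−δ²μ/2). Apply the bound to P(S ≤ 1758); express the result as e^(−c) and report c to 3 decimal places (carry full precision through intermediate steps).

40.035

Write 1758 = (1 − δ)μ, so δ = 1 − 1758/2175.348 = 0.1918534…
Then the exponent is δ²μ/2 = (μ − 1758)²/(2μ) = 40.034825.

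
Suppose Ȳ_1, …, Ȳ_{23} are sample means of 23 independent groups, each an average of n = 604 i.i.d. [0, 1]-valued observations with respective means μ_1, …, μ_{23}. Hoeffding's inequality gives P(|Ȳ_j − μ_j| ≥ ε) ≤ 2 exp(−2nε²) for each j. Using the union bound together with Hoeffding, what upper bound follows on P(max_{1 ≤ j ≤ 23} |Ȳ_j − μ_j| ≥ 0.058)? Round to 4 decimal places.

Per-experiment Hoeffding bound: 2·exp(−2·604·0.058²) = 2·exp(−4.06371) = 0.03437.
Union bound over 23 events: 23·0.03437 = 0.79052.

0.7905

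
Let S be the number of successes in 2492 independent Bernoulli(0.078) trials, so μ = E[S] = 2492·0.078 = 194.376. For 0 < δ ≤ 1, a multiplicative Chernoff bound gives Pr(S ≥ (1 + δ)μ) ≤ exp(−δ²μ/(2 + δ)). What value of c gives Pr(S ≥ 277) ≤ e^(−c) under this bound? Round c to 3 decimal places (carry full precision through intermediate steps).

14.483

Write 277 = (1 + δ)μ, so δ = 277/194.376 − 1 = 0.4250731…
Then the exponent is δ²μ/(2 + δ) = (277 − μ)² / (μ·(2 + δ)) = 14.482548.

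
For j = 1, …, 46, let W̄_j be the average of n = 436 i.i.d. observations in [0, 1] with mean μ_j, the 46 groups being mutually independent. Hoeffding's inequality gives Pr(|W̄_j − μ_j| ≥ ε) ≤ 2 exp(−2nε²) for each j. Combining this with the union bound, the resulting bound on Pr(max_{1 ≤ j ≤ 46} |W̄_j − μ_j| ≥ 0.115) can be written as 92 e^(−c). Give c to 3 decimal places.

11.532

Union bound over the 46 events: Pr(max_{1 ≤ j ≤ 46} |W̄_j − μ_j| ≥ 0.115) ≤ 46·2·exp(−2nε²) = 92 exp(−2·436·0.115²).
So c = 2·436·0.115² = 11.5322.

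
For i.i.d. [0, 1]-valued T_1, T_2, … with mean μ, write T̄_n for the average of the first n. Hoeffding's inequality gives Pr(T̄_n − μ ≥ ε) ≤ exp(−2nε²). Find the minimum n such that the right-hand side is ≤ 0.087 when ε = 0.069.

Require exp(−2nε²) ≤ 0.087, i.e. 2nε² ≥ ln(1/0.087) = 2.441847.
So n ≥ 2.441847 / (2·0.069²) = 256.443.
The smallest integer n is 257.

257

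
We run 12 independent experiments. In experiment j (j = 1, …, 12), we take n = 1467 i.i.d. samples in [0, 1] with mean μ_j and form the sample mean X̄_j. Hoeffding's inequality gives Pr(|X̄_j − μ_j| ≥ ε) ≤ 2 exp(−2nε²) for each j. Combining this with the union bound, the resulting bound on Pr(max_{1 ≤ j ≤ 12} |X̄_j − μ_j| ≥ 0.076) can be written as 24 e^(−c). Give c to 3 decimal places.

Union bound over the 12 events: Pr(max_{1 ≤ j ≤ 12} |X̄_j − μ_j| ≥ 0.076) ≤ 12·2·exp(−2nε²) = 24 exp(−2·1467·0.076²).
So c = 2·1467·0.076² = 16.9468.

16.947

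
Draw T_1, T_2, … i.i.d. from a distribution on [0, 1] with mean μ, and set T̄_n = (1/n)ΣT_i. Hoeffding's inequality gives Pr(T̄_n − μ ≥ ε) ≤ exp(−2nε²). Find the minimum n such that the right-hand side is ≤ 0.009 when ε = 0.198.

Require exp(−2nε²) ≤ 0.009, i.e. 2nε² ≥ ln(1/0.009) = 4.710531.
So n ≥ 4.710531 / (2·0.198²) = 60.077.
The smallest integer n is 61.

61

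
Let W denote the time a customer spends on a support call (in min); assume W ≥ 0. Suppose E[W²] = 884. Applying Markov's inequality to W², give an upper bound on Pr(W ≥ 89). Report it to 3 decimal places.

0.112

Since W ≥ 0, the event {W ≥ 89} is the same as {W² ≥ 7921}.
Markov's inequality applied to W² gives Pr(W² ≥ 7921) ≤ E[W²]/7921 = 884/7921 = 0.1116.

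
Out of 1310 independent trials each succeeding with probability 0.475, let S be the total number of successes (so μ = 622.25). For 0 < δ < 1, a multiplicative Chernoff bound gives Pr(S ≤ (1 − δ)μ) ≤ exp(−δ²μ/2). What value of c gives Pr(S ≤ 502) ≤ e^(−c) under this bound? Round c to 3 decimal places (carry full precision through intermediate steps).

Write 502 = (1 − δ)μ, so δ = 1 − 502/622.25 = 0.1932503…
Then the exponent is δ²μ/2 = (μ − 502)²/(2μ) = 11.619174.

11.619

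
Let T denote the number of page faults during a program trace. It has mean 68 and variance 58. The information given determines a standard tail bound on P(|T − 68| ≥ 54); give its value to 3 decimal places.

0.020

Mean and variance are known, so Chebyshev's inequality applies.
Chebyshev: P(|T − μ| ≥ t) ≤ Var(T)/t².
Bound = 58 / 2916 = 0.0199.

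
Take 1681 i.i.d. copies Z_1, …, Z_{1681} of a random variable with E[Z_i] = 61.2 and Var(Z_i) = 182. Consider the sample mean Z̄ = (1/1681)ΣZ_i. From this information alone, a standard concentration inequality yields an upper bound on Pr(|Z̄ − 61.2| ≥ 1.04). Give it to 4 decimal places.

0.1001

With mean and variance of each term known, Chebyshev's inequality bounds the deviation of the sum (or sample mean).
Var(Z̄) = Var(Z_i)/n = 182/1681 = 0.10827.
Chebyshev: Pr(|Z̄ − 61.2| ≥ 1.04) ≤ Var(Z̄)/(1.04)² = 182/(1681·1.04²) = 0.1001.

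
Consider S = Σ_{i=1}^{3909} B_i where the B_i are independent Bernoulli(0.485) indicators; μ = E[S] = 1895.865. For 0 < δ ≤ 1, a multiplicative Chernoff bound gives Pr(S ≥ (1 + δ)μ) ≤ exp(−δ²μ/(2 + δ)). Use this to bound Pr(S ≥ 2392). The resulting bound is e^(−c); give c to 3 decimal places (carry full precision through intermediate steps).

57.406

Write 2392 = (1 + δ)μ, so δ = 2392/1895.865 − 1 = 0.2616932…
Then the exponent is δ²μ/(2 + δ) = (2392 − μ)² / (μ·(2 + δ)) = 57.406177.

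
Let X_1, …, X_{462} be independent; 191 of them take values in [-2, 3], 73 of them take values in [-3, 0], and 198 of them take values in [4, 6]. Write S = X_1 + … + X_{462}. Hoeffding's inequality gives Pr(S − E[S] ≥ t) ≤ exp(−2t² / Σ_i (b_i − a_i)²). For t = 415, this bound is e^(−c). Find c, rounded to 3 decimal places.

Σ(b_i − a_i)² = 191·5² + 73·3² + 198·2² = 6224.
c = 2t² / 6224 = 2·415² / 6224 = 55.3422.

55.342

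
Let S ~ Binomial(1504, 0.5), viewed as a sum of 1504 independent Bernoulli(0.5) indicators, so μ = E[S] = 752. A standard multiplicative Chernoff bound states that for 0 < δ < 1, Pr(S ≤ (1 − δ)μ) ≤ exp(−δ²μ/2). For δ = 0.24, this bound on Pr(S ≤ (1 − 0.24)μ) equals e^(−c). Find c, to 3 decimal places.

21.658

c = δ²μ/2 = 0.24²·752/2 = 21.6576.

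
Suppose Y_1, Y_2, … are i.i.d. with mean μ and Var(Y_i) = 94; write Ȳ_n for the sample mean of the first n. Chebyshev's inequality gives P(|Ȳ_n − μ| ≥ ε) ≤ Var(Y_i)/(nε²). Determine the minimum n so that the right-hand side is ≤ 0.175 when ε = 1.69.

Require 94/(n·1.69²) ≤ 0.175, i.e. n ≥ 94/(0.175·1.69²) = 188.069.
The smallest integer n is 189.

189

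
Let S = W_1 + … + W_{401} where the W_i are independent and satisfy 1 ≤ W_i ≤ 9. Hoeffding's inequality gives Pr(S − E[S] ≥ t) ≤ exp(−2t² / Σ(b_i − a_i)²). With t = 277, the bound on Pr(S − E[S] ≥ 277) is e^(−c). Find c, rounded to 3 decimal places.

Σ(b_i − a_i)² = 401·(8)² = 25664.
c = 2t²/25664 = 2·277²/25664 = 5.9795.

5.980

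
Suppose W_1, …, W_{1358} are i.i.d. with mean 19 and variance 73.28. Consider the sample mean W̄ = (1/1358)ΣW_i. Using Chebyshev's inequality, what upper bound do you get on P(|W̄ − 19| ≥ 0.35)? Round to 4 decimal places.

Var(W̄) = Var(W_i)/n = 73.28/1358 = 0.053962.
Chebyshev: P(|W̄ − 19| ≥ 0.35) ≤ Var(W̄)/(0.35)² = 73.28/(1358·0.35²) = 0.4405.

0.4405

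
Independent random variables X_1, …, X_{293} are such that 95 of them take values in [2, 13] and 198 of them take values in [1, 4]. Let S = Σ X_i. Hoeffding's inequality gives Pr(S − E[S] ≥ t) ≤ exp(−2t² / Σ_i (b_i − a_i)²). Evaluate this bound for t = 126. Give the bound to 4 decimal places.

0.0915

Σ(b_i − a_i)² = 95·11² + 198·3² = 13277.
Exponent = 2·126² / 13277 = 2.39150.
Bound = exp(−2.39150) = 0.09149.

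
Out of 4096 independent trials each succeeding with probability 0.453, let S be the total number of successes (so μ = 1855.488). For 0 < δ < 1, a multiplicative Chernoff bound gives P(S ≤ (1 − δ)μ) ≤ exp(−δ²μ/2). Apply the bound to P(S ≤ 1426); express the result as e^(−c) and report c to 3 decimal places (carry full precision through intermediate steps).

Write 1426 = (1 − δ)μ, so δ = 1 − 1426/1855.488 = 0.231469…
Then the exponent is δ²μ/2 = (μ − 1426)²/(2μ) = 49.706585.

49.707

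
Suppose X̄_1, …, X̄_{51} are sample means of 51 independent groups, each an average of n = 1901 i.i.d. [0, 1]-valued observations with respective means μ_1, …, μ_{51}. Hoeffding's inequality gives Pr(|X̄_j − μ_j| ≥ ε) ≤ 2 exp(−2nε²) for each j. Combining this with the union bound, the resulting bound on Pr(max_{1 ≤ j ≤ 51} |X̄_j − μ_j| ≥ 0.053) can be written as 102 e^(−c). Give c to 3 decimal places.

Union bound over the 51 events: Pr(max_{1 ≤ j ≤ 51} |X̄_j − μ_j| ≥ 0.053) ≤ 51·2·exp(−2nε²) = 102 exp(−2·1901·0.053²).
So c = 2·1901·0.053² = 10.6798.

10.680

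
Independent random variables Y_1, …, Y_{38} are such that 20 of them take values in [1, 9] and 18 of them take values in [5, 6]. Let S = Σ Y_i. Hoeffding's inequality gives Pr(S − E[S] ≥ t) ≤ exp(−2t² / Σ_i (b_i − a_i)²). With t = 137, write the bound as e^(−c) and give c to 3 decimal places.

28.920

Σ(b_i − a_i)² = 20·8² + 18·1² = 1298.
c = 2t² / 1298 = 2·137² / 1298 = 28.9199.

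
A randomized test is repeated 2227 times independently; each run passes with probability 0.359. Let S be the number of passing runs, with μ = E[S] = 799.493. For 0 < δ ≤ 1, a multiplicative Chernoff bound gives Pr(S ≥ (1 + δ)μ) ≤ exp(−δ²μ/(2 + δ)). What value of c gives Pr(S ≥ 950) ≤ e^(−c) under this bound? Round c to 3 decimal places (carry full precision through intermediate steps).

12.948

Write 950 = (1 + δ)μ, so δ = 950/799.493 − 1 = 0.1882531…
Then the exponent is δ²μ/(2 + δ) = (950 − μ)² / (μ·(2 + δ)) = 12.947955.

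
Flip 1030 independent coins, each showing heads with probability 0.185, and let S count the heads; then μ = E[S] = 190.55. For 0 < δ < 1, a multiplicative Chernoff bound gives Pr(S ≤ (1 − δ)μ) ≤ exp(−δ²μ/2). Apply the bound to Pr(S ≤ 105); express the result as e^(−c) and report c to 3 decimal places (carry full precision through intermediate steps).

19.204

Write 105 = (1 − δ)μ, so δ = 1 − 105/190.55 = 0.4489635…
Then the exponent is δ²μ/2 = (μ − 105)²/(2μ) = 19.204415.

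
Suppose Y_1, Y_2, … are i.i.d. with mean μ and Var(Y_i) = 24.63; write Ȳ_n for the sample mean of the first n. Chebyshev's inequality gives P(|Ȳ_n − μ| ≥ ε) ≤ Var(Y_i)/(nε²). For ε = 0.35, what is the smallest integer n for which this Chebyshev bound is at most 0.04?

5027

Require 24.63/(n·0.35²) ≤ 0.04, i.e. n ≥ 24.63/(0.04·0.35²) = 5026.531.
The smallest integer n is 5027.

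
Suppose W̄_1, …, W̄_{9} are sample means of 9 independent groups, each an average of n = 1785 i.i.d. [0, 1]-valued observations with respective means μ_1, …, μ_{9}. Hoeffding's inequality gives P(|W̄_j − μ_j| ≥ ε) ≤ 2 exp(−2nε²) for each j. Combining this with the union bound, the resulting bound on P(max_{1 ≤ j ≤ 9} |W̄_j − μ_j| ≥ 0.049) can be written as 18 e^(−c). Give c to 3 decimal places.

8.572

Union bound over the 9 events: P(max_{1 ≤ j ≤ 9} |W̄_j − μ_j| ≥ 0.049) ≤ 9·2·exp(−2nε²) = 18 exp(−2·1785·0.049²).
So c = 2·1785·0.049² = 8.5716.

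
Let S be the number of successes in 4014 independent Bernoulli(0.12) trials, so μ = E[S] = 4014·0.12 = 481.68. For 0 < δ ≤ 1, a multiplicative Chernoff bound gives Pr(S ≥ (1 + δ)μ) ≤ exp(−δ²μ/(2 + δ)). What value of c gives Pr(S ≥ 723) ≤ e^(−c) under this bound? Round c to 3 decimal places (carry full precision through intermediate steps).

48.341

Write 723 = (1 + δ)μ, so δ = 723/481.68 − 1 = 0.5009965…
Then the exponent is δ²μ/(2 + δ) = (723 − μ)² / (μ·(2 + δ)) = 48.340922.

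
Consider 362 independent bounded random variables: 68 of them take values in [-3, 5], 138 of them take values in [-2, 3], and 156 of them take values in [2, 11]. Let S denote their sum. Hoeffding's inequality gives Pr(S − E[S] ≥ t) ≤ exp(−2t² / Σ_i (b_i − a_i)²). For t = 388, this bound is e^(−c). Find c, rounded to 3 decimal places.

14.732

Σ(b_i − a_i)² = 68·8² + 138·5² + 156·9² = 20438.
c = 2t² / 20438 = 2·388² / 20438 = 14.7318.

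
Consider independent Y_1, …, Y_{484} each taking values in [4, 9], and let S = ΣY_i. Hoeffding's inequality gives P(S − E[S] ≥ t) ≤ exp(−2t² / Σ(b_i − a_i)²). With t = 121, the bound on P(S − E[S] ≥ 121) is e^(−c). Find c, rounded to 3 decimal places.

Σ(b_i − a_i)² = 484·(5)² = 12100.
c = 2t²/12100 = 2·121²/12100 = 2.4200.

2.420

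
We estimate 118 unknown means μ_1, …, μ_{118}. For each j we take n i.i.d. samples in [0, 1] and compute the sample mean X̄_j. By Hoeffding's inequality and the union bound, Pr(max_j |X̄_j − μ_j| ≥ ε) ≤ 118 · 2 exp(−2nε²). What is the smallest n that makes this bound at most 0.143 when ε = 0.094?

Need 2·118·exp(−2nε²) ≤ 0.143, i.e. exp(−2nε²) ≤ 0.143/236.
So 2nε² ≥ ln(236/0.143) = 7.408742.
Hence n ≥ 7.408742/(2·0.094²) = 419.236.
The smallest integer n is 420.

420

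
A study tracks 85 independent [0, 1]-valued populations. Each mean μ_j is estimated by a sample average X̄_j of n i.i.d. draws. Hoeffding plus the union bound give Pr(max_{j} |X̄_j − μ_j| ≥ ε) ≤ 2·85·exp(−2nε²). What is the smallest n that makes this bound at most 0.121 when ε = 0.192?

Need 2·85·exp(−2nε²) ≤ 0.121, i.e. exp(−2nε²) ≤ 0.121/170.
So 2nε² ≥ ln(170/0.121) = 7.247763.
Hence n ≥ 7.247763/(2·0.192²) = 98.304.
The smallest integer n is 99.

99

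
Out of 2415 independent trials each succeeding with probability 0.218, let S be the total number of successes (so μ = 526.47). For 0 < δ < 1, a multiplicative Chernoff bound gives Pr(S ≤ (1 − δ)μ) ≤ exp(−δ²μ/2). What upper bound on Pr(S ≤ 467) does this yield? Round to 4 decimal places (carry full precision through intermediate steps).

0.0348

Write 467 = (1 − δ)μ, so δ = 1 − 467/526.47 = 0.1129599…
Then the exponent is δ²μ/2 = (μ − 467)²/(2μ) = 3.358863.
Bound = exp(−3.358863) = 0.03477.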